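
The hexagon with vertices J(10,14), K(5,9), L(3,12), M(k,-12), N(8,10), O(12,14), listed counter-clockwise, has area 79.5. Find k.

-13

Write out the shoelace sum; only the two edges meeting at M involve k:
2·Area = [(3·(-12) − k·12) + (k·10 − 8·(-12))] + 73
       = -2·k + 133 = 159
⇒ k = -13.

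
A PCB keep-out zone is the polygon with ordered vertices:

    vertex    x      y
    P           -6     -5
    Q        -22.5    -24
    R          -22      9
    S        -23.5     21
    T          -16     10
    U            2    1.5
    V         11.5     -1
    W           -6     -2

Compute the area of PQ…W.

461.375

Apply Gauss's area formula: 2A = Σ (x_i·y_{i+1} − x_{i+1}·y_i), indices taken mod 8.
Σ = (31.5) + (-730.5) + (-250.5) + (101) + (-44) + (-19.25) + (-29) + (18) = -922.75
Area = |Σ|/2 = 461.375.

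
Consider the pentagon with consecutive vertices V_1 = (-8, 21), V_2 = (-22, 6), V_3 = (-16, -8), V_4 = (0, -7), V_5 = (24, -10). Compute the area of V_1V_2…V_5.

695

V_1→V_2: (-8)(6) − (-22)(21) = 414
V_2→V_3: (-22)(-8) − (-16)(6) = 272
V_3→V_4: (-16)(-7) − (0)(-8) = 112
V_4→V_5: (0)(-10) − (24)(-7) = 168
V_5→V_1: (24)(21) − (-8)(-10) = 424
Σ = 1390
Area = |Σ|/2 = 695.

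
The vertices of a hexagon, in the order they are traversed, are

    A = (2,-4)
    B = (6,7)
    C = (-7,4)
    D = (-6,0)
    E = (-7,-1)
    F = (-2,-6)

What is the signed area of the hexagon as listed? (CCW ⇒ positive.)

A→B: (2)(7) − (6)(-4) = 38
B→C: (6)(4) − (-7)(7) = 73
C→D: (-7)(0) − (-6)(4) = 24
D→E: (-6)(-1) − (-7)(0) = 6
E→F: (-7)(-6) − (-2)(-1) = 40
F→A: (-2)(-4) − (2)(-6) = 20
Σ = 201
Signed area = Σ/2 = 100.5 (positive ⇒ counter-clockwise traversal).

100.5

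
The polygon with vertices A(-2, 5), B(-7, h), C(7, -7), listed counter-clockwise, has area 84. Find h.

-7

Write out the shoelace sum; only the two edges meeting at B involve h:
2·Area = [((-2)·h − (-7)·5) + ((-7)·(-7) − 7·h)] + 21
       = -9·h + 105 = 168
⇒ h = -7.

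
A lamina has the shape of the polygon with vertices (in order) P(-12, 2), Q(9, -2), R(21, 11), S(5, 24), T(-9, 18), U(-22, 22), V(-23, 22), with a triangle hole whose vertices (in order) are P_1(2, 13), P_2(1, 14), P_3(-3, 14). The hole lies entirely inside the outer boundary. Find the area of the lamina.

668

Outer boundary:
Apply the shoelace formula: 2A = Σ (x_i·y_{i+1} − x_{i+1}·y_i), indices taken mod 7.
P→Q: (-12)(-2) − (9)(2) = 6
Q→R: (9)(11) − (21)(-2) = 141
R→S: (21)(24) − (5)(11) = 449
S→T: (5)(18) − (-9)(24) = 306
T→U: (-9)(22) − (-22)(18) = 198
U→V: (-22)(22) − (-23)(22) = 22
V→P: (-23)(2) − (-12)(22) = 218
Σ = 1340
Area = |Σ|/2 = 670.
Hole:
Apply the shoelace formula: 2A = Σ (x_i·y_{i+1} − x_{i+1}·y_i), indices taken mod 3.
Σ = (15) + (56) + (-67) = 4
Area = |Σ|/2 = 2.
Net area = 670 − 2 = 668.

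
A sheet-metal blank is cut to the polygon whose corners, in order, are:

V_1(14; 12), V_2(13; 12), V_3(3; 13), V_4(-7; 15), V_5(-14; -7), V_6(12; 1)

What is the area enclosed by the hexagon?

370

Cross-terms: 12, 133, 136, 259, 70, 130  ⇒  Σ = 740
Area = |Σ|/2 = 370.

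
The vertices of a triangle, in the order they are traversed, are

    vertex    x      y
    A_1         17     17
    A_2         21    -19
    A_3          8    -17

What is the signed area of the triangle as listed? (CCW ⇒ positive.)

Apply Gauss's area formula: 2A = Σ (x_i·y_{i+1} − x_{i+1}·y_i), indices taken mod 3.
A_1→A_2: (17)(-19) − (21)(17) = -680
A_2→A_3: (21)(-17) − (8)(-19) = -205
A_3→A_1: (8)(17) − (17)(-17) = 425
Σ = -460
Signed area = Σ/2 = -230 (negative ⇒ clockwise traversal).

-230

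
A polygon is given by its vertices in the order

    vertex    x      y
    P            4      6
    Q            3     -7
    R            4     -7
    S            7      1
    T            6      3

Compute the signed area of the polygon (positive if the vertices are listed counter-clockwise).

Apply the surveyor's formula: 2A = Σ (x_i·y_{i+1} − x_{i+1}·y_i), indices taken mod 5.
P→Q: (4)(-7) − (3)(6) = -46
Q→R: (3)(-7) − (4)(-7) = 7
R→S: (4)(1) − (7)(-7) = 53
S→T: (7)(3) − (6)(1) = 15
T→P: (6)(6) − (4)(3) = 24
Σ = 53
Signed area = Σ/2 = 26.5 (positive ⇒ counter-clockwise traversal).

26.5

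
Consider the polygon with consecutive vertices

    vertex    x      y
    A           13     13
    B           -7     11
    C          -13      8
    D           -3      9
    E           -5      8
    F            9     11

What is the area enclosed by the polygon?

Σ = (234) + (87) + (-93) + (21) + (-127) + (-26) = 96
Area = |Σ|/2 = 48.

48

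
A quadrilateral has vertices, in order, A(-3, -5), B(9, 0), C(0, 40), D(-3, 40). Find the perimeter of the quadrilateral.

|AB| = √((12)² + (5)²) = √169 = 13
|BC| = √((-9)² + (40)²) = √1681 = 41
|CD| = √((-3)² + (0)²) = √9 = 3
|DA| = √((0)² + (-45)²) = √2025 = 45
Perimeter = 13 + 41 + 3 + 45 = 102.

102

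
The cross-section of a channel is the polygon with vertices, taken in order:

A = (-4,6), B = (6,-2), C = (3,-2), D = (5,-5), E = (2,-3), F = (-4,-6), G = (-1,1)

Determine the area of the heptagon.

40

Apply the shoelace formula: 2A = Σ (x_i·y_{i+1} − x_{i+1}·y_i), indices taken mod 7.
Σ = (-28) + (-6) + (-5) + (-5) + (-24) + (-10) + (-2) = -80
Area = |Σ|/2 = 40.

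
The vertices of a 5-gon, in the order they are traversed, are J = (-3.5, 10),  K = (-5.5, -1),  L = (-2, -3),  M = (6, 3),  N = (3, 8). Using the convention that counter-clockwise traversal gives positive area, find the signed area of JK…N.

Σ = (58.5) + (14.5) + (12) + (39) + (58) = 182
Signed area = Σ/2 = 91 (positive ⇒ counter-clockwise traversal).

91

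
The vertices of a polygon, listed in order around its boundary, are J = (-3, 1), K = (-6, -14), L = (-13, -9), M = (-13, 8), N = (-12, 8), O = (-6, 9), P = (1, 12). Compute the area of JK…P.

206.5

Apply the shoelace formula: 2A = Σ (x_i·y_{i+1} − x_{i+1}·y_i), indices taken mod 7.
Σ = (48) + (-128) + (-221) + (-8) + (-60) + (-81) + (37) = -413
Area = |Σ|/2 = 206.5.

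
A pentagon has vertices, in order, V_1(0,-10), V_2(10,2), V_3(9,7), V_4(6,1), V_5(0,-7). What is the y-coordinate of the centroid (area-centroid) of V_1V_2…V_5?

Apply the shoelace (surveyor's) formula. First the cross-terms c_i = x_i·y_{i+1} − x_{i+1}·y_i:
  100, 52, -33, -42, 0  ⇒  2A = 77, A = 38.5.
Then Σ (y_i + y_{i+1})·c_i = -344, so ȳ = -344 / (6·38.5) = -344/231.

-344/231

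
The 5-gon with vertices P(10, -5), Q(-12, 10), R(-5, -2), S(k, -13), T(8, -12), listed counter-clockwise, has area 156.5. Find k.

5

Write out the shoelace sum; only the two edges meeting at S involve k:
2·Area = [((-5)·(-13) − k·(-2)) + (k·(-12) − 8·(-13))] + 194
       = -10·k + 363 = 313
⇒ k = 5.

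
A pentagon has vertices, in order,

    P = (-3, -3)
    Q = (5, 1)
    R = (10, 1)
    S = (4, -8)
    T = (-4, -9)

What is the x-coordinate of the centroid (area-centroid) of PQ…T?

2.3375

Apply the shoelace (surveyor's) formula. First the cross-terms c_i = x_i·y_{i+1} − x_{i+1}·y_i:
  12, -5, -84, -68, -15  ⇒  2A = -160, A = -80.
Then Σ (x_i + x_{i+1})·c_i = -1122, so x̄ = -1122 / (6·(-80)) = 2.3375.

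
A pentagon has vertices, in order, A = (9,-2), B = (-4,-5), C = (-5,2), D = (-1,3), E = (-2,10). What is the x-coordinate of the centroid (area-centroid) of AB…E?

Apply the shoelace formula. First the cross-terms c_i = x_i·y_{i+1} − x_{i+1}·y_i:
  -53, -33, -13, -4, -86  ⇒  2A = -189, A = -94.5.
Then Σ (x_i + x_{i+1})·c_i = -480, so x̄ = -480 / (6·(-94.5)) = 160/189.

160/189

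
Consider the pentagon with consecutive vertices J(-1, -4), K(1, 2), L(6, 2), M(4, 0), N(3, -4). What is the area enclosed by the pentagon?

24

Σ = (2) + (-10) + (-8) + (-16) + (-16) = -48
Area = |Σ|/2 = 24.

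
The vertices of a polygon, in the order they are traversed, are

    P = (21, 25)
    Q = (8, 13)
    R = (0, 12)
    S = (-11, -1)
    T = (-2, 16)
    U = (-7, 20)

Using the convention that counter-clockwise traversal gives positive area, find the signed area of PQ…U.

-200

Apply the surveyor's formula: 2A = Σ (x_i·y_{i+1} − x_{i+1}·y_i), indices taken mod 6.
Σ = (73) + (96) + (132) + (-178) + (72) + (-595) = -400
Signed area = Σ/2 = -200 (negative ⇒ clockwise traversal).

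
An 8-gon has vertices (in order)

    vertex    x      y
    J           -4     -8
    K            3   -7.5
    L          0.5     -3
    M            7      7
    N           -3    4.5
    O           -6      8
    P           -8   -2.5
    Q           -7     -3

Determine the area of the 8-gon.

129.125

Σ = (54) + (-5.25) + (24.5) + (52.5) + (3) + (79) + (6.5) + (44) = 258.25
Area = |Σ|/2 = 129.125.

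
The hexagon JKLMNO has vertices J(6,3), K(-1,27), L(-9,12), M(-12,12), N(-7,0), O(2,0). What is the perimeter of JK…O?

72

|JK| = √((-7)² + (24)²) = √625 = 25
|KL| = √((-8)² + (-15)²) = √289 = 17
|LM| = √((-3)² + (0)²) = √9 = 3
|MN| = √((5)² + (-12)²) = √169 = 13
|NO| = √((9)² + (0)²) = √81 = 9
|OJ| = √((4)² + (3)²) = √25 = 5
Perimeter = 25 + 17 + 3 + 13 + 9 + 5 = 72.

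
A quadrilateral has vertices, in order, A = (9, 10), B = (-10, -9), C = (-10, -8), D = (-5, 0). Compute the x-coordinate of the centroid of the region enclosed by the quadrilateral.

Apply the shoelace (surveyor's) formula. First the cross-terms c_i = x_i·y_{i+1} − x_{i+1}·y_i:
  19, -10, -40, -50  ⇒  2A = -81, A = -40.5.
Then Σ (x_i + x_{i+1})·c_i = 581, so x̄ = 581 / (6·(-40.5)) = -581/243.

-581/243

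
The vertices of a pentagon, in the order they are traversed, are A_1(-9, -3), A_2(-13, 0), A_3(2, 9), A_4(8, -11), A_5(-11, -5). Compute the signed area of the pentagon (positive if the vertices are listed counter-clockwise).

Apply Gauss's area formula: 2A = Σ (x_i·y_{i+1} − x_{i+1}·y_i), indices taken mod 5.
Cross-terms: -39, -117, -94, -161, -12  ⇒  Σ = -423
Signed area = Σ/2 = -211.5 (negative ⇒ clockwise traversal).

-211.5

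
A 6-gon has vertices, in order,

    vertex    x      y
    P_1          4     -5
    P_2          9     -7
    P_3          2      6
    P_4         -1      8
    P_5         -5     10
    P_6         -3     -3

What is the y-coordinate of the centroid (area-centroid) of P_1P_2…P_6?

Apply Gauss's area formula. First the cross-terms c_i = x_i·y_{i+1} − x_{i+1}·y_i:
  17, 68, 22, 30, 45, 27  ⇒  2A = 209, A = 104.5.
Then Σ (y_i + y_{i+1})·c_i = 675, so ȳ = 675 / (6·104.5) = 225/209.

225/209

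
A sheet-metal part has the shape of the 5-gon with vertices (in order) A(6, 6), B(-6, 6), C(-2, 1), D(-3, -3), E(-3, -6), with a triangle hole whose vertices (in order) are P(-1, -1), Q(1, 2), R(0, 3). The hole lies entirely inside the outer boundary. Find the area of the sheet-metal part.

54.5

Outer boundary:
Apply the shoelace (surveyor's) formula: 2A = Σ (x_i·y_{i+1} − x_{i+1}·y_i), indices taken mod 5.
Cross-terms: 72, 6, 9, 9, 18  ⇒  Σ = 114
Area = |Σ|/2 = 57.
Hole:
Apply the shoelace (surveyor's) formula: 2A = Σ (x_i·y_{i+1} − x_{i+1}·y_i), indices taken mod 3.
Σ = (-1) + (3) + (3) = 5
Area = |Σ|/2 = 2.5.
Net area = 57 − 2.5 = 54.5.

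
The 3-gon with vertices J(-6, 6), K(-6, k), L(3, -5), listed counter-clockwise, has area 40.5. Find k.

-3

Write out the shoelace sum; only the two edges meeting at K involve k:
2·Area = [((-6)·k − (-6)·6) + ((-6)·(-5) − 3·k)] + -12
       = -9·k + 54 = 81
⇒ k = -3.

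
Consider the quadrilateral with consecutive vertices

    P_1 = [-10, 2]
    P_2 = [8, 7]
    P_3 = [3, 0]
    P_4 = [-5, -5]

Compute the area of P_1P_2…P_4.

91

Cross-terms: -86, -21, -15, -60  ⇒  Σ = -182
Area = |Σ|/2 = 91.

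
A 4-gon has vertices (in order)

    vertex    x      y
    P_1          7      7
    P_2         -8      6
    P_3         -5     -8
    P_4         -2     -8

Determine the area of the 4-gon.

Cross-terms: 98, 94, 24, 42  ⇒  Σ = 258
Area = |Σ|/2 = 129.

129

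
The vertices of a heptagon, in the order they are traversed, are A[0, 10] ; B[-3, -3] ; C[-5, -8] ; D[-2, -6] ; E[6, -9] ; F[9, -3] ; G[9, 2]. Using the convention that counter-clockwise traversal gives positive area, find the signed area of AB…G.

Apply the shoelace formula: 2A = Σ (x_i·y_{i+1} − x_{i+1}·y_i), indices taken mod 7.
Cross-terms: 30, 9, 14, 54, 63, 45, 90  ⇒  Σ = 305
Signed area = Σ/2 = 152.5 (positive ⇒ counter-clockwise traversal).

152.5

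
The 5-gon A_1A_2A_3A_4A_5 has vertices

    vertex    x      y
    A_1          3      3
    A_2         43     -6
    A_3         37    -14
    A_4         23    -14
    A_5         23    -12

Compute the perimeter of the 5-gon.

92

|A_1A_2| = √((40)² + (-9)²) = √1681 = 41
|A_2A_3| = √((-6)² + (-8)²) = √100 = 10
|A_3A_4| = √((-14)² + (0)²) = √196 = 14
|A_4A_5| = √((0)² + (2)²) = √4 = 2
|A_5A_1| = √((-20)² + (15)²) = √625 = 25
Perimeter = 41 + 10 + 14 + 2 + 25 = 92.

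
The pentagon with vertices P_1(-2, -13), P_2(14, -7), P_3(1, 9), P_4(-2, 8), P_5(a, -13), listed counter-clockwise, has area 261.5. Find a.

-8

The doubled signed area Σ (x_i y_{i+1} − x_{i+1} y_i) is linear in a.
With a=0 it equals 355; the coefficient of a is -21 (from the two edges through P_5).
So -21·a + 355 = 2·261.5 = 523 ⇒ a = -8.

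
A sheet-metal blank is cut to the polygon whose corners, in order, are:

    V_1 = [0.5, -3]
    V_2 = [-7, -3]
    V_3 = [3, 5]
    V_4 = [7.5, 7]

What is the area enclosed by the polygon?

45.5

Apply the shoelace (surveyor's) formula: 2A = Σ (x_i·y_{i+1} − x_{i+1}·y_i), indices taken mod 4.
Σ = (-22.5) + (-26) + (-16.5) + (-26) = -91
Area = |Σ|/2 = 45.5.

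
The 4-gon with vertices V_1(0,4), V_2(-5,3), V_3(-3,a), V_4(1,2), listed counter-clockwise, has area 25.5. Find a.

-4

Write out the shoelace sum; only the two edges meeting at V_3 involve a:
2·Area = [((-5)·a − (-3)·3) + ((-3)·2 − 1·a)] + 24
       = -6·a + 27 = 51
⇒ a = -4.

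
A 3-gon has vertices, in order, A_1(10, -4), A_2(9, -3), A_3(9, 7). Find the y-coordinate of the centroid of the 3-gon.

Apply the shoelace formula. First the cross-terms c_i = x_i·y_{i+1} − x_{i+1}·y_i:
  6, 90, -106  ⇒  2A = -10, A = -5.
Then Σ (y_i + y_{i+1})·c_i = 0, so ȳ = 0 / (6·(-5)) = 0.

0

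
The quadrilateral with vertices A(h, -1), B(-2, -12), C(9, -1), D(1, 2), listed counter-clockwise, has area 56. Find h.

1

The doubled signed area Σ (x_i y_{i+1} − x_{i+1} y_i) is linear in h.
With h=0 it equals 126; the coefficient of h is -14 (from the two edges through A).
So -14·h + 126 = 2·56 = 112 ⇒ h = 1.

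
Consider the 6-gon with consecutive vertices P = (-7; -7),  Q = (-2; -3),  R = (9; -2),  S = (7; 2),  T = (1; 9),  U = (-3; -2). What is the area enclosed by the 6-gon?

81.5

Cross-terms: 7, 31, 32, 61, 25, 7  ⇒  Σ = 163
Area = |Σ|/2 = 81.5.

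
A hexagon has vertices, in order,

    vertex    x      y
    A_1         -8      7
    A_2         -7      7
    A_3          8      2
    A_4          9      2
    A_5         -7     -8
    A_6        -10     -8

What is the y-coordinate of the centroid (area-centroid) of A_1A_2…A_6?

Apply the shoelace formula. First the cross-terms c_i = x_i·y_{i+1} − x_{i+1}·y_i:
  -7, -70, -2, -58, -24, -134  ⇒  2A = -295, A = -147.5.
Then Σ (y_i + y_{i+1})·c_i = 130, so ȳ = 130 / (6·(-147.5)) = -26/177.

-26/177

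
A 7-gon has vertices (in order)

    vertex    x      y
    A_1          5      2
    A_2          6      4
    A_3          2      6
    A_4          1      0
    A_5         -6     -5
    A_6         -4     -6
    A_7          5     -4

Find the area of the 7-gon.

58.5

Cross-terms: 8, 28, -6, -5, 16, 46, 30  ⇒  Σ = 117
Area = |Σ|/2 = 58.5.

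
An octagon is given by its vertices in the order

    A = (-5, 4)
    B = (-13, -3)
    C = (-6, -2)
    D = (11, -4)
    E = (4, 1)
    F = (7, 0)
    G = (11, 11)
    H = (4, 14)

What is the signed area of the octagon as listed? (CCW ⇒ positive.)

Cross-terms: 67, 8, 46, 27, -7, 77, 110, 86  ⇒  Σ = 414
Signed area = Σ/2 = 207 (positive ⇒ counter-clockwise traversal).

207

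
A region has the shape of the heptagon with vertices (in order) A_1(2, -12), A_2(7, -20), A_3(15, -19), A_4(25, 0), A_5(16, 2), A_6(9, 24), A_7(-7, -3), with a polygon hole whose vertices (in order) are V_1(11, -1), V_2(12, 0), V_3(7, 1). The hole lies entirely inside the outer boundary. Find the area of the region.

Outer boundary:
Apply Gauss's area formula: 2A = Σ (x_i·y_{i+1} − x_{i+1}·y_i), indices taken mod 7.
Σ = (44) + (167) + (475) + (50) + (366) + (141) + (90) = 1333
Area = |Σ|/2 = 666.5.
Hole:
Cross-terms: 12, 12, -18  ⇒  Σ = 6
Area = |Σ|/2 = 3.
Net area = 666.5 − 3 = 663.5.

663.5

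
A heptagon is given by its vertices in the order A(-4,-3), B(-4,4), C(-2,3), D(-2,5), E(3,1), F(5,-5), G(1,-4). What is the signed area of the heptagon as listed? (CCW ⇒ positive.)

-53.5

Apply the surveyor's formula: 2A = Σ (x_i·y_{i+1} − x_{i+1}·y_i), indices taken mod 7.
A→B: (-4)(4) − (-4)(-3) = -28
B→C: (-4)(3) − (-2)(4) = -4
C→D: (-2)(5) − (-2)(3) = -4
D→E: (-2)(1) − (3)(5) = -17
E→F: (3)(-5) − (5)(1) = -20
F→G: (5)(-4) − (1)(-5) = -15
G→A: (1)(-3) − (-4)(-4) = -19
Σ = -107
Signed area = Σ/2 = -53.5 (negative ⇒ clockwise traversal).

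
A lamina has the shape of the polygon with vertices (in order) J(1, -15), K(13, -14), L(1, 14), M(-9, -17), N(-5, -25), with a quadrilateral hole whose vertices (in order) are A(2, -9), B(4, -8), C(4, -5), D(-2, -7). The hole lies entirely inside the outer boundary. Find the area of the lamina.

Outer boundary:
Σ = (181) + (196) + (109) + (140) + (100) = 726
Area = |Σ|/2 = 363.
Hole:
Apply the shoelace formula: 2A = Σ (x_i·y_{i+1} − x_{i+1}·y_i), indices taken mod 4.
Cross-terms: 20, 12, -38, 32  ⇒  Σ = 26
Area = |Σ|/2 = 13.
Net area = 363 − 13 = 350.

350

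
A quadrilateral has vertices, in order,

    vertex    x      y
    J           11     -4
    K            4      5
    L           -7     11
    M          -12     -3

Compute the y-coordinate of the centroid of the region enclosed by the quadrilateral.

Apply the shoelace formula. First the cross-terms c_i = x_i·y_{i+1} − x_{i+1}·y_i:
  71, 79, 153, 81  ⇒  2A = 384, A = 192.
Then Σ (y_i + y_{i+1})·c_i = 1992, so ȳ = 1992 / (6·192) = 83/48.

83/48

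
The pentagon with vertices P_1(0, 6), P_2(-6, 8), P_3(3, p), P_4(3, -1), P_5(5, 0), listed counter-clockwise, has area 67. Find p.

-10

Write out the shoelace sum; only the two edges meeting at P_3 involve p:
2·Area = [((-6)·p − 3·8) + (3·(-1) − 3·p)] + 71
       = -9·p + 44 = 134
⇒ p = -10.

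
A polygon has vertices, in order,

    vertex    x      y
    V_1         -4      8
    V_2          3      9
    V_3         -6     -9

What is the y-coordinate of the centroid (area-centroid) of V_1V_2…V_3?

Apply the surveyor's formula. First the cross-terms c_i = x_i·y_{i+1} − x_{i+1}·y_i:
  -60, 27, -84  ⇒  2A = -117, A = -58.5.
Then Σ (y_i + y_{i+1})·c_i = -936, so ȳ = -936 / (6·(-58.5)) = 8/3.

8/3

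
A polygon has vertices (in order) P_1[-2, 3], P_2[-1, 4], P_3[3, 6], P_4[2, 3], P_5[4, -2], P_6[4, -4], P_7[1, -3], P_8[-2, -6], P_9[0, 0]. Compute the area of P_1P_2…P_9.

35

Apply the shoelace formula: 2A = Σ (x_i·y_{i+1} − x_{i+1}·y_i), indices taken mod 9.
Cross-terms: -5, -18, -3, -16, -8, -8, -12, 0, 0  ⇒  Σ = -70
Area = |Σ|/2 = 35.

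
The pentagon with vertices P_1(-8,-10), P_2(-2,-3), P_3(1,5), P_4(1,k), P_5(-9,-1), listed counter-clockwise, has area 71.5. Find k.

7

The doubled signed area Σ (x_i y_{i+1} − x_{i+1} y_i) is linear in k.
With k=0 it equals 73; the coefficient of k is 10 (from the two edges through P_4).
So 10·k + 73 = 2·71.5 = 143 ⇒ k = 7.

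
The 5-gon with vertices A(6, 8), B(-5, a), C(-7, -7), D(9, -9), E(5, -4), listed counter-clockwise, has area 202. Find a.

The doubled signed area Σ (x_i y_{i+1} − x_{i+1} y_i) is linear in a.
With a=0 it equals 274; the coefficient of a is 13 (from the two edges through B).
So 13·a + 274 = 2·202 = 404 ⇒ a = 10.

10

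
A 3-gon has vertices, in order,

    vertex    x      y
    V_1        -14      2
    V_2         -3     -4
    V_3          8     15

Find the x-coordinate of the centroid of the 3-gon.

Apply the surveyor's formula. First the cross-terms c_i = x_i·y_{i+1} − x_{i+1}·y_i:
  62, -13, 226  ⇒  2A = 275, A = 137.5.
Then Σ (x_i + x_{i+1})·c_i = -2475, so x̄ = -2475 / (6·137.5) = -3.

-3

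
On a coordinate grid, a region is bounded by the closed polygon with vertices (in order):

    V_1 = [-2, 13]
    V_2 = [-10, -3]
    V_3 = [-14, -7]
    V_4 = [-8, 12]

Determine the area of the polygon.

70

Apply the shoelace (surveyor's) formula: 2A = Σ (x_i·y_{i+1} − x_{i+1}·y_i), indices taken mod 4.
Cross-terms: 136, 28, -224, -80  ⇒  Σ = -140
Area = |Σ|/2 = 70.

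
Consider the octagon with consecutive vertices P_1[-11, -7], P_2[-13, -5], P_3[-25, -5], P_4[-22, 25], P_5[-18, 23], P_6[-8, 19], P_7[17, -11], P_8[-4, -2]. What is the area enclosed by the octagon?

676

Apply the shoelace (surveyor's) formula: 2A = Σ (x_i·y_{i+1} − x_{i+1}·y_i), indices taken mod 8.
P_1→P_2: (-11)(-5) − (-13)(-7) = -36
P_2→P_3: (-13)(-5) − (-25)(-5) = -60
P_3→P_4: (-25)(25) − (-22)(-5) = -735
P_4→P_5: (-22)(23) − (-18)(25) = -56
P_5→P_6: (-18)(19) − (-8)(23) = -158
P_6→P_7: (-8)(-11) − (17)(19) = -235
P_7→P_8: (17)(-2) − (-4)(-11) = -78
P_8→P_1: (-4)(-7) − (-11)(-2) = 6
Σ = -1352
Area = |Σ|/2 = 676.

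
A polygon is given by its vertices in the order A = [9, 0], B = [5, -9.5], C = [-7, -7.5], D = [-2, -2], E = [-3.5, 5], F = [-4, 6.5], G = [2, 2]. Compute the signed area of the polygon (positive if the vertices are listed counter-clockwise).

Σ = (-85.5) + (-104) + (-1) + (-17) + (-2.75) + (-21) + (-18) = -249.25
Signed area = Σ/2 = -124.625 (negative ⇒ clockwise traversal).

-124.625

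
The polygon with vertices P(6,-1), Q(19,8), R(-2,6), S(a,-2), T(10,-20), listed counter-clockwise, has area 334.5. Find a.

-13

The doubled signed area Σ (x_i y_{i+1} − x_{i+1} y_i) is linear in a.
With a=0 it equals 331; the coefficient of a is -26 (from the two edges through S).
So -26·a + 331 = 2·334.5 = 669 ⇒ a = -13.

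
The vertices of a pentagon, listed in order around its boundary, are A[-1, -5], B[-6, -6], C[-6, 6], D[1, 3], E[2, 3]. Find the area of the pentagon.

65

Apply the shoelace (surveyor's) formula: 2A = Σ (x_i·y_{i+1} − x_{i+1}·y_i), indices taken mod 5.
A→B: (-1)(-6) − (-6)(-5) = -24
B→C: (-6)(6) − (-6)(-6) = -72
C→D: (-6)(3) − (1)(6) = -24
D→E: (1)(3) − (2)(3) = -3
E→A: (2)(-5) − (-1)(3) = -7
Σ = -130
Area = |Σ|/2 = 65.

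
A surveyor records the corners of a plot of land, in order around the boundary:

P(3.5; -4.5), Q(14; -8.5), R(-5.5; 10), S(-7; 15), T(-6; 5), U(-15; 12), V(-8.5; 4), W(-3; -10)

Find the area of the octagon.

179.75

Σ = (33.25) + (93.25) + (-12.5) + (55) + (3) + (42) + (97) + (48.5) = 359.5
Area = |Σ|/2 = 179.75.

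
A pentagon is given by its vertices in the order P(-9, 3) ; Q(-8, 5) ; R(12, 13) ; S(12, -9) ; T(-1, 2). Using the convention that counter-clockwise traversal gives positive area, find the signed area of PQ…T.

-209.5

Apply the surveyor's formula: 2A = Σ (x_i·y_{i+1} − x_{i+1}·y_i), indices taken mod 5.
Σ = (-21) + (-164) + (-264) + (15) + (15) = -419
Signed area = Σ/2 = -209.5 (negative ⇒ clockwise traversal).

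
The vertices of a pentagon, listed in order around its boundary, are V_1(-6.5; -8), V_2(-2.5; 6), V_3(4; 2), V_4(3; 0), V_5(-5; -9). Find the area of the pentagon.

69.75

Apply the shoelace (surveyor's) formula: 2A = Σ (x_i·y_{i+1} − x_{i+1}·y_i), indices taken mod 5.
Cross-terms: -59, -29, -6, -27, -18.5  ⇒  Σ = -139.5
Area = |Σ|/2 = 69.75.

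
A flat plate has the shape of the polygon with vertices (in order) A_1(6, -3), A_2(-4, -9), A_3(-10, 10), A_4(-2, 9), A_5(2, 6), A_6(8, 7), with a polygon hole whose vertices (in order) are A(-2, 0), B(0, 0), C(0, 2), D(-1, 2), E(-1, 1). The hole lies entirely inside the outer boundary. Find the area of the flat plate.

Outer boundary:
Apply the surveyor's formula: 2A = Σ (x_i·y_{i+1} − x_{i+1}·y_i), indices taken mod 6.
A_1→A_2: (6)(-9) − (-4)(-3) = -66
A_2→A_3: (-4)(10) − (-10)(-9) = -130
A_3→A_4: (-10)(9) − (-2)(10) = -70
A_4→A_5: (-2)(6) − (2)(9) = -30
A_5→A_6: (2)(7) − (8)(6) = -34
A_6→A_1: (8)(-3) − (6)(7) = -66
Σ = -396
Area = |Σ|/2 = 198.
Hole:
Σ = (0) + (0) + (2) + (1) + (2) = 5
Area = |Σ|/2 = 2.5.
Net area = 198 − 2.5 = 195.5.

195.5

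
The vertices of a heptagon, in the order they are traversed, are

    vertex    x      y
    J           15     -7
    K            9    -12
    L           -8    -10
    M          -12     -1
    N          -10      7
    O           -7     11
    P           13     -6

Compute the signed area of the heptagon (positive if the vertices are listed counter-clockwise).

J→K: (15)(-12) − (9)(-7) = -117
K→L: (9)(-10) − (-8)(-12) = -186
L→M: (-8)(-1) − (-12)(-10) = -112
M→N: (-12)(7) − (-10)(-1) = -94
N→O: (-10)(11) − (-7)(7) = -61
O→P: (-7)(-6) − (13)(11) = -101
P→J: (13)(-7) − (15)(-6) = -1
Σ = -672
Signed area = Σ/2 = -336 (negative ⇒ clockwise traversal).

-336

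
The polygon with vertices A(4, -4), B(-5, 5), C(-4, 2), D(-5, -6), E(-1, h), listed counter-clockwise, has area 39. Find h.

Write out the shoelace sum; only the two edges meeting at E involve h:
2·Area = [((-5)·h − (-1)·(-6)) + ((-1)·(-4) − 4·h)] + 44
       = -9·h + 42 = 78
⇒ h = -4.

-4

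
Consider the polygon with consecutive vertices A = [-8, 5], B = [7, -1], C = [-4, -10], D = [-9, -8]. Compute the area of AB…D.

134

A→B: (-8)(-1) − (7)(5) = -27
B→C: (7)(-10) − (-4)(-1) = -74
C→D: (-4)(-8) − (-9)(-10) = -58
D→A: (-9)(5) − (-8)(-8) = -109
Σ = -268
Area = |Σ|/2 = 134.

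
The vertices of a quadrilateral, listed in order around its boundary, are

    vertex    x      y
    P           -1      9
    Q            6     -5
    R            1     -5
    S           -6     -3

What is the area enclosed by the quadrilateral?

82

Apply Gauss's area formula: 2A = Σ (x_i·y_{i+1} − x_{i+1}·y_i), indices taken mod 4.
Σ = (-49) + (-25) + (-33) + (-57) = -164
Area = |Σ|/2 = 82.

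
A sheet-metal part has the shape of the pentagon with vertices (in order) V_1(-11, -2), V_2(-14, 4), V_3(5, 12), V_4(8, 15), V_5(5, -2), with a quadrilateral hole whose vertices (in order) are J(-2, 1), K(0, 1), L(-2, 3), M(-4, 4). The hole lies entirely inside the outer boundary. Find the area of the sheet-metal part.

Outer boundary:
V_1→V_2: (-11)(4) − (-14)(-2) = -72
V_2→V_3: (-14)(12) − (5)(4) = -188
V_3→V_4: (5)(15) − (8)(12) = -21
V_4→V_5: (8)(-2) − (5)(15) = -91
V_5→V_1: (5)(-2) − (-11)(-2) = -32
Σ = -404
Area = |Σ|/2 = 202.
Hole:
Apply Gauss's area formula: 2A = Σ (x_i·y_{i+1} − x_{i+1}·y_i), indices taken mod 4.
Σ = (-2) + (2) + (4) + (4) = 8
Area = |Σ|/2 = 4.
Net area = 202 − 4 = 198.

198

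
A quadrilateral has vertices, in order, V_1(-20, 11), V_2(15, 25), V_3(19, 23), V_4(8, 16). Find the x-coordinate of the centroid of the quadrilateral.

Apply the shoelace (surveyor's) formula. First the cross-terms c_i = x_i·y_{i+1} − x_{i+1}·y_i:
  -665, -130, 120, 408  ⇒  2A = -267, A = -133.5.
Then Σ (x_i + x_{i+1})·c_i = -2751, so x̄ = -2751 / (6·(-133.5)) = 917/267.

917/267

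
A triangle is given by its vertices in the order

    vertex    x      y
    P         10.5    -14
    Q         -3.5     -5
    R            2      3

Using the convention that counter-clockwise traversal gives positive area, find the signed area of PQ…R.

Apply Gauss's area formula: 2A = Σ (x_i·y_{i+1} − x_{i+1}·y_i), indices taken mod 3.
Σ = (-101.5) + (-0.5) + (-59.5) = -161.5
Signed area = Σ/2 = -80.75 (negative ⇒ clockwise traversal).

-80.75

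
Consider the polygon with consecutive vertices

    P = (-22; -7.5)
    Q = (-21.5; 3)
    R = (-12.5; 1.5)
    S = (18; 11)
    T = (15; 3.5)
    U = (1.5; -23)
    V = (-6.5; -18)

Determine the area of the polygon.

Σ = (-227.25) + (5.25) + (-164.5) + (-102) + (-350.25) + (-176.5) + (-347.25) = -1362.5
Area = |Σ|/2 = 681.25.

681.25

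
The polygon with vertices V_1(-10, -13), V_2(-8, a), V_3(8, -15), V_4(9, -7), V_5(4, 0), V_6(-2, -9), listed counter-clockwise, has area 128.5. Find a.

-13

The doubled signed area Σ (x_i y_{i+1} − x_{i+1} y_i) is linear in a.
With a=0 it equals 23; the coefficient of a is -18 (from the two edges through V_2).
So -18·a + 23 = 2·128.5 = 257 ⇒ a = -13.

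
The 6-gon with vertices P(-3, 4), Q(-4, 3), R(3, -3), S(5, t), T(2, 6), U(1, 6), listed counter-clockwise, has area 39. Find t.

-5

Write out the shoelace sum; only the two edges meeting at S involve t:
2·Area = [(3·t − 5·(-3)) + (5·6 − 2·t)] + 38
       = 1·t + 83 = 78
⇒ t = -5.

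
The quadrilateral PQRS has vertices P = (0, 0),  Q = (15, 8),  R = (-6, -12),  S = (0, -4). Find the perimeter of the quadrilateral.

60

|PQ| = √((15)² + (8)²) = √289 = 17
|QR| = √((-21)² + (-20)²) = √841 = 29
|RS| = √((6)² + (8)²) = √100 = 10
|SP| = √((0)² + (4)²) = √16 = 4
Perimeter = 17 + 29 + 10 + 4 = 60.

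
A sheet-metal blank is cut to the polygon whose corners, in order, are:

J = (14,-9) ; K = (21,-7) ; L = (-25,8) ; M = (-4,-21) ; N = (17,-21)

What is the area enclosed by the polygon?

Apply the shoelace formula: 2A = Σ (x_i·y_{i+1} − x_{i+1}·y_i), indices taken mod 5.
Σ = (91) + (-7) + (557) + (441) + (141) = 1223
Area = |Σ|/2 = 611.5.

611.5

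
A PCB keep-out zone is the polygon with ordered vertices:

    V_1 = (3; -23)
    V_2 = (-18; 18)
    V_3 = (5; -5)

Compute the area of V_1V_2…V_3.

230

Σ = (-360) + (0) + (-100) = -460
Area = |Σ|/2 = 230.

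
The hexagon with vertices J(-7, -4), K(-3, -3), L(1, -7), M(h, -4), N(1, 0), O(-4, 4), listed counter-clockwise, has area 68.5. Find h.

Write out the shoelace sum; only the two edges meeting at M involve h:
2·Area = [(1·(-4) − h·(-7)) + (h·0 − 1·(-4))] + 81
       = 7·h + 81 = 137
⇒ h = 8.

8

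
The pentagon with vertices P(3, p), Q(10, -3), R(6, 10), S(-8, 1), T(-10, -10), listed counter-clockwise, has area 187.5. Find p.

Write out the shoelace sum; only the two edges meeting at P involve p:
2·Area = [((-10)·p − 3·(-10)) + (3·(-3) − 10·p)] + 294
       = -20·p + 315 = 375
⇒ p = -3.

-3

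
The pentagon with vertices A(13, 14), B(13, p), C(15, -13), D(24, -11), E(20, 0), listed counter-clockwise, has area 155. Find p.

Write out the shoelace sum; only the two edges meeting at B involve p:
2·Area = [(13·p − 13·14) + (13·(-13) − 15·p)] + 647
       = -2·p + 296 = 310
⇒ p = -7.

-7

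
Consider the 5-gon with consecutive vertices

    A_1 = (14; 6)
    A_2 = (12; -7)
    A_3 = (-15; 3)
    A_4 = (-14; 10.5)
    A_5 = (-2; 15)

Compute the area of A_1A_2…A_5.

Apply the shoelace (surveyor's) formula: 2A = Σ (x_i·y_{i+1} − x_{i+1}·y_i), indices taken mod 5.
A_1→A_2: (14)(-7) − (12)(6) = -170
A_2→A_3: (12)(3) − (-15)(-7) = -69
A_3→A_4: (-15)(10.5) − (-14)(3) = -115.5
A_4→A_5: (-14)(15) − (-2)(10.5) = -189
A_5→A_1: (-2)(6) − (14)(15) = -222
Σ = -765.5
Area = |Σ|/2 = 382.75.

382.75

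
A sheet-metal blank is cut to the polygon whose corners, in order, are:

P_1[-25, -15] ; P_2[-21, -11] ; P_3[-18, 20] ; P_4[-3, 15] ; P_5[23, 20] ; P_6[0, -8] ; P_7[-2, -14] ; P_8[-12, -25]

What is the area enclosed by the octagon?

Cross-terms: -40, -618, -210, -405, -184, -16, -118, -445  ⇒  Σ = -2036
Area = |Σ|/2 = 1018.

1018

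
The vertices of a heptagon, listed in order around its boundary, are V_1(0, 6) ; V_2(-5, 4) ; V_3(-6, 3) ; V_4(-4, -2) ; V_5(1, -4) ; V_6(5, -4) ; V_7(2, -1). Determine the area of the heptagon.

Apply Gauss's area formula: 2A = Σ (x_i·y_{i+1} − x_{i+1}·y_i), indices taken mod 7.
Σ = (30) + (9) + (24) + (18) + (16) + (3) + (12) = 112
Area = |Σ|/2 = 56.

56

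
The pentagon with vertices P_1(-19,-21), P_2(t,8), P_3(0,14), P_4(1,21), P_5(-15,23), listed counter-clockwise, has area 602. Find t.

Write out the shoelace sum; only the two edges meeting at P_2 involve t:
2·Area = [((-19)·8 − t·(-21)) + (t·14 − 0·8)] + 1076
       = 35·t + 924 = 1204
⇒ t = 8.

8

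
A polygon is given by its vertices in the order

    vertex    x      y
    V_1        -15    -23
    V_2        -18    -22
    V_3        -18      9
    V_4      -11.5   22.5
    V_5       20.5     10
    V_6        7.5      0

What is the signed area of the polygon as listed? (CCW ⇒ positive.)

-883.625

V_1→V_2: (-15)(-22) − (-18)(-23) = -84
V_2→V_3: (-18)(9) − (-18)(-22) = -558
V_3→V_4: (-18)(22.5) − (-11.5)(9) = -301.5
V_4→V_5: (-11.5)(10) − (20.5)(22.5) = -576.25
V_5→V_6: (20.5)(0) − (7.5)(10) = -75
V_6→V_1: (7.5)(-23) − (-15)(0) = -172.5
Σ = -1767.25
Signed area = Σ/2 = -883.625 (negative ⇒ clockwise traversal).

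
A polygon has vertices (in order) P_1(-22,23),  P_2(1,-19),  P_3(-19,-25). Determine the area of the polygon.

489

Apply the shoelace formula: 2A = Σ (x_i·y_{i+1} − x_{i+1}·y_i), indices taken mod 3.
Σ = (395) + (-386) + (-987) = -978
Area = |Σ|/2 = 489.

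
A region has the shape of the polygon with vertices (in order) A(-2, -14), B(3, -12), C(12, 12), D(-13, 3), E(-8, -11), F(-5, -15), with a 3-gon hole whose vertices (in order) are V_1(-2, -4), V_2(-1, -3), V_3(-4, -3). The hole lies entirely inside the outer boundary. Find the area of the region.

353.5

Outer boundary:
Apply the shoelace formula: 2A = Σ (x_i·y_{i+1} − x_{i+1}·y_i), indices taken mod 6.
Cross-terms: 66, 180, 192, 167, 65, 40  ⇒  Σ = 710
Area = |Σ|/2 = 355.
Hole:
Apply the shoelace (surveyor's) formula: 2A = Σ (x_i·y_{i+1} − x_{i+1}·y_i), indices taken mod 3.
Σ = (2) + (-9) + (10) = 3
Area = |Σ|/2 = 1.5.
Net area = 355 − 1.5 = 353.5.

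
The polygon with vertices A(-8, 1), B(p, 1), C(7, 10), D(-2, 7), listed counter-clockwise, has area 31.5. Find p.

-5

Write out the shoelace sum; only the two edges meeting at B involve p:
2·Area = [((-8)·1 − p·1) + (p·10 − 7·1)] + 123
       = 9·p + 108 = 63
⇒ p = -5.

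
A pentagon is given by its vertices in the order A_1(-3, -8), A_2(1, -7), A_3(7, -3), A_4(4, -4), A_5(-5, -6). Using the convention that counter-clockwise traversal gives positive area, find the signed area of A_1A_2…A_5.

Σ = (29) + (46) + (-16) + (-44) + (22) = 37
Signed area = Σ/2 = 18.5 (positive ⇒ counter-clockwise traversal).

18.5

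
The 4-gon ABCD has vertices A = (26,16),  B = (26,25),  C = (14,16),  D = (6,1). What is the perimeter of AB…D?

66

|AB| = √((0)² + (9)²) = √81 = 9
|BC| = √((-12)² + (-9)²) = √225 = 15
|CD| = √((-8)² + (-15)²) = √289 = 17
|DA| = √((20)² + (15)²) = √625 = 25
Perimeter = 9 + 15 + 17 + 25 = 66.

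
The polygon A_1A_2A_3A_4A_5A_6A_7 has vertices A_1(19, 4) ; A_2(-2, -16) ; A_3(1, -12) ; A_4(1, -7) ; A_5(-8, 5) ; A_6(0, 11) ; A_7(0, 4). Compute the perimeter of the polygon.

|A_1A_2| = √((-21)² + (-20)²) = √841 = 29
|A_2A_3| = √((3)² + (4)²) = √25 = 5
|A_3A_4| = √((0)² + (5)²) = √25 = 5
|A_4A_5| = √((-9)² + (12)²) = √225 = 15
|A_5A_6| = √((8)² + (6)²) = √100 = 10
|A_6A_7| = √((0)² + (-7)²) = √49 = 7
|A_7A_1| = √((19)² + (0)²) = √361 = 19
Perimeter = 29 + 5 + 5 + 15 + 10 + 7 + 19 = 90.

90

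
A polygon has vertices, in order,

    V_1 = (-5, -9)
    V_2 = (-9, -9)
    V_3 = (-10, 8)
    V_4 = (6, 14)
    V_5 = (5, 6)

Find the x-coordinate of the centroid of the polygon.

Apply the surveyor's formula. First the cross-terms c_i = x_i·y_{i+1} − x_{i+1}·y_i:
  -36, -162, -188, -34, -15  ⇒  2A = -435, A = -217.5.
Then Σ (x_i + x_{i+1})·c_i = 3960, so x̄ = 3960 / (6·(-217.5)) = -88/29.

-88/29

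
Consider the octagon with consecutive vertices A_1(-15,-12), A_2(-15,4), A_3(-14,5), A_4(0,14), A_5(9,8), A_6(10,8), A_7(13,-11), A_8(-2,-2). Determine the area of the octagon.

Apply the shoelace (surveyor's) formula: 2A = Σ (x_i·y_{i+1} − x_{i+1}·y_i), indices taken mod 8.
Σ = (-240) + (-19) + (-196) + (-126) + (-8) + (-214) + (-48) + (-6) = -857
Area = |Σ|/2 = 428.5.

428.5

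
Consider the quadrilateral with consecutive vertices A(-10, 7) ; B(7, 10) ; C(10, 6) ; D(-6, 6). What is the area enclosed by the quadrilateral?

46.5

Apply the shoelace formula: 2A = Σ (x_i·y_{i+1} − x_{i+1}·y_i), indices taken mod 4.
A→B: (-10)(10) − (7)(7) = -149
B→C: (7)(6) − (10)(10) = -58
C→D: (10)(6) − (-6)(6) = 96
D→A: (-6)(7) − (-10)(6) = 18
Σ = -93
Area = |Σ|/2 = 46.5.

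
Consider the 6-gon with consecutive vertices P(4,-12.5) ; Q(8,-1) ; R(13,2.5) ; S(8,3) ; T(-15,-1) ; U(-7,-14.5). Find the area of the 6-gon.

Apply Gauss's area formula: 2A = Σ (x_i·y_{i+1} − x_{i+1}·y_i), indices taken mod 6.
Σ = (96) + (33) + (19) + (37) + (210.5) + (145.5) = 541
Area = |Σ|/2 = 270.5.

270.5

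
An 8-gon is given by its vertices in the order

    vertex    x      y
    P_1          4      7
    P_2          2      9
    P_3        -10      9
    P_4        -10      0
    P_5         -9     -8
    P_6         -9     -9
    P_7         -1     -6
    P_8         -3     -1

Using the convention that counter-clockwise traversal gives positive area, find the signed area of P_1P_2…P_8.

Σ = (22) + (108) + (90) + (80) + (9) + (45) + (-17) + (-17) = 320
Signed area = Σ/2 = 160 (positive ⇒ counter-clockwise traversal).

160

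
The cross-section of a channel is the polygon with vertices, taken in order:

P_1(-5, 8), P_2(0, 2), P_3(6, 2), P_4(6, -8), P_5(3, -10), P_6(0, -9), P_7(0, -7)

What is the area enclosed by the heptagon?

90

Apply the shoelace (surveyor's) formula: 2A = Σ (x_i·y_{i+1} − x_{i+1}·y_i), indices taken mod 7.
Cross-terms: -10, -12, -60, -36, -27, 0, -35  ⇒  Σ = -180
Area = |Σ|/2 = 90.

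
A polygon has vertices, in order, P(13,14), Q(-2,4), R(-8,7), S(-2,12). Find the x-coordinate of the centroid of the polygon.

Apply the shoelace formula. First the cross-terms c_i = x_i·y_{i+1} − x_{i+1}·y_i:
  80, 18, -82, -184  ⇒  2A = -168, A = -84.
Then Σ (x_i + x_{i+1})·c_i = -504, so x̄ = -504 / (6·(-84)) = 1.

1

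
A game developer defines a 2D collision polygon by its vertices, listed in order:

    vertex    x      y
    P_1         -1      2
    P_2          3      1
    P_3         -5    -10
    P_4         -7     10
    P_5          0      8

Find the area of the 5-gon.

Apply the surveyor's formula: 2A = Σ (x_i·y_{i+1} − x_{i+1}·y_i), indices taken mod 5.
Σ = (-7) + (-25) + (-120) + (-56) + (8) = -200
Area = |Σ|/2 = 100.

100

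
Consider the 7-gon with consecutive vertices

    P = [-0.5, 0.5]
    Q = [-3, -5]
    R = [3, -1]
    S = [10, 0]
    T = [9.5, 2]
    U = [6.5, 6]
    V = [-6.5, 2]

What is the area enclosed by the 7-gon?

72.875

Apply the surveyor's formula: 2A = Σ (x_i·y_{i+1} − x_{i+1}·y_i), indices taken mod 7.
Σ = (4) + (18) + (10) + (20) + (44) + (52) + (-2.25) = 145.75
Area = |Σ|/2 = 72.875.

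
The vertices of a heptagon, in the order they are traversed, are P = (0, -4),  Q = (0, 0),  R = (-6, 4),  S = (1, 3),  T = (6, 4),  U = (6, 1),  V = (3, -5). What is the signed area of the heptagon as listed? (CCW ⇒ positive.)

P→Q: (0)(0) − (0)(-4) = 0
Q→R: (0)(4) − (-6)(0) = 0
R→S: (-6)(3) − (1)(4) = -22
S→T: (1)(4) − (6)(3) = -14
T→U: (6)(1) − (6)(4) = -18
U→V: (6)(-5) − (3)(1) = -33
V→P: (3)(-4) − (0)(-5) = -12
Σ = -99
Signed area = Σ/2 = -49.5 (negative ⇒ clockwise traversal).

-49.5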